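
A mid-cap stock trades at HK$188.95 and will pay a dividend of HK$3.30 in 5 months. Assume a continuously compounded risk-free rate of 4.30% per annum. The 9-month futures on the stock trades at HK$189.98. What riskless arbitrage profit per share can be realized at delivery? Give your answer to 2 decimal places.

HK$1.82 per share

PV(dividends) I = 3.30·e^(−0.0430·5/12) = 3.2414
Fair futures F* = (S − I)·e^(rT) = (188.95 − 3.2414)·e^0.032250 = 185.7086 × 1.032776 = 191.7954
Market HK$189.98 < fair 191.7954: forward underpriced → reverse cash-and-carry (short the stock, invest proceeds at r, pay the dividends, go long the forward).
Profit at T = |F_mkt − F*| = |189.98 − 191.7954| = HK$1.82 per share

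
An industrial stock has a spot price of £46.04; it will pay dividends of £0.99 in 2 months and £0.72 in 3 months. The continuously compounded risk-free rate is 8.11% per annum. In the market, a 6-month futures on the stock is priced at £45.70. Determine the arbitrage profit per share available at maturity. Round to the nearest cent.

PV(dividends) I = 0.99·e^(−0.0811·2/12) + 0.72·e^(−0.0811·3/12) = 1.6823
Fair futures F* = (S − I)·e^(rT) = (46.04 − 1.6823)·e^0.040550 = 44.3577 × 1.041383 = 46.1934
Market £45.70 < fair 46.1934: forward underpriced → reverse cash-and-carry (short the stock, invest proceeds at r, pay the dividends, go long the forward).
Profit at T = |F_mkt − F*| = |45.70 − 46.1934| = £0.49 per share

£0.49 per share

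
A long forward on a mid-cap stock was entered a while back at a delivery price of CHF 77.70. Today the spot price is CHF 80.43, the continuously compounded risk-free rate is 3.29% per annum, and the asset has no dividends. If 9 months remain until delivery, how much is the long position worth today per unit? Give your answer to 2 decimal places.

CHF 4.62

Current fair forward for the remaining 9 months: F = S·e^(r·T), r = 0.0329
F = 80.43 · e^(0.0329 × 9/12) = 80.43 × 1.024982 = 82.4393
Value of long forward = (F − K)·e^(−rT) = (82.4393 − 77.70) · e^(−0.0329·9/12)
= 4.7393 × 0.975627 = 4.62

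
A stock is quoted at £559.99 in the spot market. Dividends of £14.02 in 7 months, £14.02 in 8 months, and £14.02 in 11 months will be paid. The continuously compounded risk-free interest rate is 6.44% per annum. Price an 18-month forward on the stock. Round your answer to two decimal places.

PV(dividends) I = 14.02·e^(−0.0644·7/12) + 14.02·e^(−0.0644·8/12) + 14.02·e^(−0.0644·11/12)
I = 13.5031 + 13.4308 + 13.2163 = 40.1502
F = (S − I)·e^(rT) = (559.99 − 40.1502) · e^(0.0644·18/12)
= 519.8398 · e^0.096600 = 519.8398 × 1.101420 = £572.56

£572.56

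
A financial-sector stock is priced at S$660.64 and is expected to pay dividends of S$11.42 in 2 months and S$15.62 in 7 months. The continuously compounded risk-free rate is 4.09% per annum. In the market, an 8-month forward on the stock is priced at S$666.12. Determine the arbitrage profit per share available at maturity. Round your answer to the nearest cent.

PV(dividends) I = 11.42·e^(−0.0409·2/12) + 15.62·e^(−0.0409·7/12) = 26.5942
Fair forward F* = (S − I)·e^(rT) = (660.64 − 26.5942)·e^0.027267 = 634.0458 × 1.027642 = 651.5721
Market S$666.12 > fair 651.5721: forward overpriced → cash-and-carry (borrow at r, buy the stock and collect the dividends, short the forward).
Profit at T = |F_mkt − F*| = |666.12 − 651.5721| = S$14.55 per share

S$14.55 per share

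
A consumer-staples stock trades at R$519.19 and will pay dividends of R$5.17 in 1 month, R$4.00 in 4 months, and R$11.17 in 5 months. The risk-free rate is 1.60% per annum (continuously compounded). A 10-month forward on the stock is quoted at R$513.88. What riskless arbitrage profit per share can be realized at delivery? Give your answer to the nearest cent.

PV(dividends) I = 5.17·e^(−0.0160·1/12) + 4.00·e^(−0.0160·4/12) + 11.17·e^(−0.0160·5/12) = 20.2376
Fair forward F* = (S − I)·e^(rT) = (519.19 − 20.2376)·e^0.013333 = 498.9524 × 1.013422 = 505.6493
Market R$513.88 > fair 505.6493: forward overpriced → cash-and-carry (borrow at r, buy the stock and collect the dividends, short the forward).
Profit at T = |F_mkt − F*| = |513.88 − 505.6493| = R$8.23 per share

R$8.23 per share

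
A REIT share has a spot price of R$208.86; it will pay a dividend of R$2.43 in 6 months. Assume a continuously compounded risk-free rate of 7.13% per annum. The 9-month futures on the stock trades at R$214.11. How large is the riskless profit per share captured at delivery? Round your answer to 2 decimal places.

R$3.75 per share

PV(dividends) I = 2.43·e^(−0.0713·6/12) = 2.3449
Fair futures F* = (S − I)·e^(rT) = (208.86 − 2.3449)·e^0.053475 = 206.5151 × 1.054931 = 217.8592
Market R$214.11 < fair 217.8592: forward underpriced → reverse cash-and-carry (short the stock, invest proceeds at r, pay the dividends, go long the forward).
Profit at T = |F_mkt − F*| = |214.11 − 217.8592| = R$3.75 per share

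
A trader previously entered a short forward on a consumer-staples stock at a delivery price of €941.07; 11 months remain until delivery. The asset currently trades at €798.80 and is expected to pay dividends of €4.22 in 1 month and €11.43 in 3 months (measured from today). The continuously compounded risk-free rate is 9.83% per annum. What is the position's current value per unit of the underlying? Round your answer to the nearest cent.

PV(remaining dividends) I = 4.22·e^(−0.0983·1/12) + 11.43·e^(−0.0983·3/12) = 15.3381
Current forward F = (S − I)·e^(rT) = (798.80 − 15.3381)·e^(0.0983·11/12) = 783.4619 × 1.094293 = 857.3369
Value (long) = (F − K)·e^(−rT) = (857.3369 − 941.07) × 0.913832 = -76.5180
Short position value = −(long value) = €76.52

€76.52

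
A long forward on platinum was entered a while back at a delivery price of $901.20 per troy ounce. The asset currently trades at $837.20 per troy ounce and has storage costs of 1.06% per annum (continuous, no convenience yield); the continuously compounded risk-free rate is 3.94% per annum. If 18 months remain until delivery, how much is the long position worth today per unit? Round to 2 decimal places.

Current fair forward for the remaining 18 months: F = S·e^((r + u)·T), (r + u) = 0.0394 + 0.0106 = 0.0500
F = 837.20 · e^(0.0500 × 18/12) = 837.20 × 1.077884 = 902.4045
Value of long forward = (F − K)·e^(−rT) = (902.4045 − 901.20) · e^(−0.0394·18/12)
= 1.2045 × 0.942613 = 1.14

$1.14 per troy ounce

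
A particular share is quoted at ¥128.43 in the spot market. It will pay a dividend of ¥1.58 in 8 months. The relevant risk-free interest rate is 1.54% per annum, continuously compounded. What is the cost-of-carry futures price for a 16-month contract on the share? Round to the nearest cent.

PV(dividends) I = 1.58·e^(−0.0154·8/12)
I = 1.5639
F = (S − I)·e^(rT) = (128.43 − 1.5639) · e^(0.0154·16/12)
= 126.8661 · e^0.020533 = 126.8661 × 1.020745 = ¥129.50

¥129.50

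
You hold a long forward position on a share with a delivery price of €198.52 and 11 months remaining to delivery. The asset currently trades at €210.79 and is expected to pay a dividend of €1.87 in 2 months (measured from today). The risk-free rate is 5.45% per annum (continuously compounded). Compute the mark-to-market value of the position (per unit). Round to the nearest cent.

PV(remaining dividends) I = 1.87·e^(−0.0545·2/12) = 1.8531
Current forward F = (S − I)·e^(rT) = (210.79 − 1.8531)·e^(0.0545·11/12) = 208.9369 × 1.051227 = 219.6401
Value (long) = (F − K)·e^(−rT) = (219.6401 − 198.52) × 0.951269 = 20.0909
Value = €20.09

€20.09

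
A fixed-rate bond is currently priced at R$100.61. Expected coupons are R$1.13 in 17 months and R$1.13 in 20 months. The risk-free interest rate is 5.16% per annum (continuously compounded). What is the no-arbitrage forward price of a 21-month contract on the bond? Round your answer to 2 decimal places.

R$107.83

PV(coupons) I = 1.13·e^(−0.0516·17/12) + 1.13·e^(−0.0516·20/12)
I = 1.0503 + 1.0369 = 2.0872
F = (S − I)·e^(rT) = (100.61 − 2.0872) · e^(0.0516·21/12)
= 98.5228 · e^0.090300 = 98.5228 × 1.094503 = R$107.83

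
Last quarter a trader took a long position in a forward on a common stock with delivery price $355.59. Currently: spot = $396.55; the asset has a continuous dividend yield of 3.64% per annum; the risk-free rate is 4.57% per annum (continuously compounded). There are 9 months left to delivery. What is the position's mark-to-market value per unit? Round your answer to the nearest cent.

$42.26

Current fair forward for the remaining 9 months: F = S·e^((r − q)·T), (r − q) = 0.0457 − 0.0364 = 0.0093
F = 396.55 · e^(0.0093 × 9/12) = 396.55 × 1.006999 = 399.3255
Value of long forward = (F − K)·e^(−rT) = (399.3255 − 355.59) · e^(−0.0457·9/12)
= 43.7355 × 0.966306 = 42.26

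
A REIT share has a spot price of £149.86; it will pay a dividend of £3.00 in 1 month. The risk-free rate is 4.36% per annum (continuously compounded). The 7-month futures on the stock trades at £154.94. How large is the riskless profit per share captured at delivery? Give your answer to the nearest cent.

£4.29 per share

PV(dividends) I = 3.00·e^(−0.0436·1/12) = 2.9891
Fair futures F* = (S − I)·e^(rT) = (149.86 − 2.9891)·e^0.025433 = 146.8709 × 1.025759 = 150.6541
Market £154.94 > fair 150.6541: forward overpriced → cash-and-carry (borrow at r, buy the stock and collect the dividends, short the forward).
Profit at T = |F_mkt − F*| = |154.94 − 150.6541| = £4.29 per share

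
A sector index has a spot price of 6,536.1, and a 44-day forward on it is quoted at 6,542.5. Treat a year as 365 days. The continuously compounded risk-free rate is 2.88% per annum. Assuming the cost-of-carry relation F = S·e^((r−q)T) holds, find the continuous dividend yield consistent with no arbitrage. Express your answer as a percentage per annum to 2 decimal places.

From F = S·e^((r−q)T): (r − q) = ln(F/S)/T
ln(6542.5/6536.1) = ln(1.000979) = 0.000979
(r − q) = 0.000979 / (44/365) = 0.008121
q = r − ln(F/S)/T = 0.0288 − 0.008121 = 0.020679
q = 2.07%

2.07%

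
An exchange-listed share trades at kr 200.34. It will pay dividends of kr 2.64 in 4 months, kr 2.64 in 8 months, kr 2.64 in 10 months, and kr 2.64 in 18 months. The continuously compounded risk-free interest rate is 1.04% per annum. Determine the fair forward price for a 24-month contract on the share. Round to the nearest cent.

PV(dividends) I = 2.64·e^(−0.0104·4/12) + 2.64·e^(−0.0104·8/12) + 2.64·e^(−0.0104·10/12) + 2.64·e^(−0.0104·18/12)
I = 2.6309 + 2.6218 + 2.6172 + 2.5991 = 10.4690
F = (S − I)·e^(rT) = (200.34 − 10.4690) · e^(0.0104·24/12)
= 189.8710 · e^0.020800 = 189.8710 × 1.021018 = kr 193.86

kr 193.86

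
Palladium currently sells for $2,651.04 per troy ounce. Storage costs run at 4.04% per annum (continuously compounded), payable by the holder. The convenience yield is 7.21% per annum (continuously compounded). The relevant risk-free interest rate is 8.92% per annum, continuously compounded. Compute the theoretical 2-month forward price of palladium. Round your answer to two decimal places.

$2,676.57 per troy ounce

Net carry = r + u − y = 0.0892 + 0.0404 − 0.0721 = 0.0575
F = S·e^((r+u−y)T) = 2651.04 · e^(0.0575 × 2/12) = 2651.04 · e^0.00958333
= 2651.04 × 1.00962940 = $2,676.57 per troy ounce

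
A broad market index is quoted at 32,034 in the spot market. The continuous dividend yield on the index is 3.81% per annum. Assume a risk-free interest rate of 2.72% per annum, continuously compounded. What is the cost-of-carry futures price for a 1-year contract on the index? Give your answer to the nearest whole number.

F = S·e^((r − q)T) = 32034 · e^((0.0272 − 0.0381) × 1)
= 32034 · e^-0.010900 = 32034 × 0.989159
F = 31,687

31,687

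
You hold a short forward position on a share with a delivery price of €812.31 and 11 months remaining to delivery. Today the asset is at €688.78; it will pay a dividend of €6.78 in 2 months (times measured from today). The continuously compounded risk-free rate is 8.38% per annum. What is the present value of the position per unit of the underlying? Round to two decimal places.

€70.15

PV(remaining dividends) I = 6.78·e^(−0.0838·2/12) = 6.6860
Current forward F = (S − I)·e^(rT) = (688.78 − 6.6860)·e^(0.0838·11/12) = 682.0940 × 1.079844 = 736.5551
Value (long) = (F − K)·e^(−rT) = (736.5551 − 812.31) × 0.926060 = -70.1536
Short position value = −(long value) = €70.15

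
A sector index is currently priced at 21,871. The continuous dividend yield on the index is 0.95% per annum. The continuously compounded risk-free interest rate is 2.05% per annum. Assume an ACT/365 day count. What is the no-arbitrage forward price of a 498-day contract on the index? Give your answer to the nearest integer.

22,202

F = S·e^((r − q)T) = 21871 · e^((0.0205 − 0.0095) × 498/365)
= 21871 · e^0.015008 = 21871 × 1.015121
F = 22,202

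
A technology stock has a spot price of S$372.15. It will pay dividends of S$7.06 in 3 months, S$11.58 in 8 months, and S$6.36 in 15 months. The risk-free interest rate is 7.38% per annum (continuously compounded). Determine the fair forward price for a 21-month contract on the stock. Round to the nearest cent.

S$396.43

PV(dividends) I = 7.06·e^(−0.0738·3/12) + 11.58·e^(−0.0738·8/12) + 6.36·e^(−0.0738·15/12)
I = 6.9309 + 11.0241 + 5.7995 = 23.7545
F = (S − I)·e^(rT) = (372.15 − 23.7545) · e^(0.0738·21/12)
= 348.3955 · e^0.129150 = 348.3955 × 1.137861 = S$396.43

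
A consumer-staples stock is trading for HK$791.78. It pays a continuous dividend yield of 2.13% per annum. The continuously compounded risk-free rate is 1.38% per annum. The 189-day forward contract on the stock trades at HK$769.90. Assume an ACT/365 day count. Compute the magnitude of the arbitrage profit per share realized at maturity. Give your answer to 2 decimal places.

Fair forward: F* = S·e^(carry·T), with carry = (r − q) = 0.0138 − 0.0213 = -0.0075
F* = 791.78 · e^(-0.0075 × 189/365) = 791.78 · e^-0.003884 = 791.78 × 0.996124 = HK$788.7111
Market HK$769.90 < fair HK$788.7111: forward underpriced → reverse cash-and-carry (short spot, go long the forward).
At maturity, profit = |F_mkt − F*| = |769.90 − 788.7111| = HK$18.81 per share

HK$18.81 per share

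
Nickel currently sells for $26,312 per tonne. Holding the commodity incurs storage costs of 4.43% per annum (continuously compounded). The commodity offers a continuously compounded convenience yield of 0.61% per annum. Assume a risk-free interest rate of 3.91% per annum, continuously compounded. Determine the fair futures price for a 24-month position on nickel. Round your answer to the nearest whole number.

$30,711 per tonne

Net carry = r + u − y = 0.0391 + 0.0443 − 0.0061 = 0.0773
F = S·e^((r+u−y)T) = 26312 · e^(0.0773 × 24/12) = 26312 · e^0.154600
= 26312 × 1.167191 = $30,711 per tonne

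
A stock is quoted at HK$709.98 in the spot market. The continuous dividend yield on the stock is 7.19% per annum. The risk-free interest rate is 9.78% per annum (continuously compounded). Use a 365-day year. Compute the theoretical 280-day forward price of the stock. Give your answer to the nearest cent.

HK$724.23

F = S·e^((r − q)T) = 709.98 · e^((0.0978 − 0.0719) × 280/365)
= 709.98 · e^0.019868 = 709.98 × 1.020067
F = HK$724.23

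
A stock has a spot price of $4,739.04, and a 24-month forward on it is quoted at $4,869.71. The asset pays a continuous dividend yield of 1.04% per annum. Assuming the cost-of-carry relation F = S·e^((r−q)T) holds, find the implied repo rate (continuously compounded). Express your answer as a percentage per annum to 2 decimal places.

From F = S·e^((r−q)T): (r − q) = ln(F/S)/T
ln(4869.71/4739.04) = ln(1.027573) = 0.027200
(r − q) = 0.027200 / (24/12) = 0.013600
r = ln(F/S)/T + q = 0.013600 + 0.0104 = 0.024000
r = 2.40%

2.40%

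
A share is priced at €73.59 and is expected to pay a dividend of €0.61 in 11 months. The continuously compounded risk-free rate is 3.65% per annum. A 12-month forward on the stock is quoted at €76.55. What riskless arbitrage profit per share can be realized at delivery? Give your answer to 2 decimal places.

€0.84 per share

PV(dividends) I = 0.61·e^(−0.0365·11/12) = 0.5899
Fair forward F* = (S − I)·e^(rT) = (73.59 − 0.5899)·e^0.036500 = 73.0001 × 1.037174 = 75.7138
Market €76.55 > fair 75.7138: forward overpriced → cash-and-carry (borrow at r, buy the stock and collect the dividends, short the forward).
Profit at T = |F_mkt − F*| = |76.55 − 75.7138| = €0.84 per share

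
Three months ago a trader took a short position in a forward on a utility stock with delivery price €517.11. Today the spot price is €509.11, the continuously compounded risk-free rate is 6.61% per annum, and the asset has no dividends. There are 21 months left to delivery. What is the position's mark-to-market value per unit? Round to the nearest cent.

-€48.49

Current fair forward for the remaining 21 months: F = S·e^(r·T), r = 0.0661
F = 509.11 · e^(0.0661 × 21/12) = 509.11 × 1.122631 = 571.5427
Value of long forward = (F − K)·e^(−rT) = (571.5427 − 517.11) · e^(−0.0661·21/12)
= 54.4327 × 0.890765 = 48.49
Short position value = −(long value) = -€48.49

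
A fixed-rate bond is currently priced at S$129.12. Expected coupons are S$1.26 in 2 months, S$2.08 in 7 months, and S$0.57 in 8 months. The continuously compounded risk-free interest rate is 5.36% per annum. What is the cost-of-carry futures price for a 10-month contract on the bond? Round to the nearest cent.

PV(coupons) I = 1.26·e^(−0.0536·2/12) + 2.08·e^(−0.0536·7/12) + 0.57·e^(−0.0536·8/12)
I = 1.2488 + 2.0160 + 0.5500 = 3.8148
F = (S − I)·e^(rT) = (129.12 − 3.8148) · e^(0.0536·10/12)
= 125.3052 · e^0.044667 = 125.3052 × 1.045680 = S$131.03

S$131.03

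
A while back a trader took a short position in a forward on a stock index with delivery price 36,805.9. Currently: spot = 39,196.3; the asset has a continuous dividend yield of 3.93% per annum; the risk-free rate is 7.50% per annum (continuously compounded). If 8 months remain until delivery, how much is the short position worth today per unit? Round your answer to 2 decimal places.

-3171.84

Current fair forward for the remaining 8 months: F = S·e^((r − q)·T), (r − q) = 0.0750 − 0.0393 = 0.0357
F = 39196.3 · e^(0.0357 × 8/12) = 39196.3 × 1.02408548 = 40140.3617
Value of long forward = (F − K)·e^(−rT) = (40140.3617 − 36805.9) · e^(−0.0750·8/12)
= 3334.4617 × 0.95122942 = 3171.84
Short position value = −(long value) = -3171.84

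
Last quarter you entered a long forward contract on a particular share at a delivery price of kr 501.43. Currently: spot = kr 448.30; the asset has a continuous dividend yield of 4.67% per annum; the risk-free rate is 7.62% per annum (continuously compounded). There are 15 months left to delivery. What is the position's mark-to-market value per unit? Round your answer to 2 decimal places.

-kr 32.99

Current fair forward for the remaining 15 months: F = S·e^((r − q)·T), (r − q) = 0.0762 − 0.0467 = 0.0295
F = 448.30 · e^(0.0295 × 15/12) = 448.30 × 1.037563 = 465.1395
Value of long forward = (F − K)·e^(−rT) = (465.1395 − 501.43) · e^(−0.0762·15/12)
= -36.2905 × 0.909146 = -32.99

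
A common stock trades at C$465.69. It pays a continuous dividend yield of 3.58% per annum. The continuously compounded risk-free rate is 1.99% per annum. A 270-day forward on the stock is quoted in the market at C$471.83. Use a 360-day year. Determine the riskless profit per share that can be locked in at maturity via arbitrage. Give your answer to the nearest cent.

Fair forward: F* = S·e^(carry·T), with carry = (r − q) = 0.0199 − 0.0358 = -0.0159
F* = 465.69 · e^(-0.0159 × 270/360) = 465.69 · e^-0.011925 = 465.69 × 0.988146 = C$460.1697
Market C$471.83 > fair C$460.1697: forward overpriced → cash-and-carry (buy spot, short the forward).
At maturity, profit = |F_mkt − F*| = |471.83 − 460.1697| = C$11.66 per share

C$11.66 per share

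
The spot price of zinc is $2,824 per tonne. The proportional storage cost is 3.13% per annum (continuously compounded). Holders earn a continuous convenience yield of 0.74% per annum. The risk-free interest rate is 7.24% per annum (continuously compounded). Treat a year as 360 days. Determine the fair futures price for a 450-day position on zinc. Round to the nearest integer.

Net carry = r + u − y = 0.0724 + 0.0313 − 0.0074 = 0.0963
F = S·e^((r+u−y)T) = 2824 · e^(0.0963 × 450/360) = 2824 · e^0.120375
= 2824 × 1.127920 = $3,185 per tonne

$3,185 per tonne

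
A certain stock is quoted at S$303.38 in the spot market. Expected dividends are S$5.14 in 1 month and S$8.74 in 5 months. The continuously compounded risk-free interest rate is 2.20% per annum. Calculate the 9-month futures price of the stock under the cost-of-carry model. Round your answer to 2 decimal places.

S$294.41

PV(dividends) I = 5.14·e^(−0.0220·1/12) + 8.74·e^(−0.0220·5/12)
I = 5.1306 + 8.6602 = 13.7908
F = (S − I)·e^(rT) = (303.38 − 13.7908) · e^(0.0220·9/12)
= 289.5892 · e^0.016500 = 289.5892 × 1.016637 = S$294.41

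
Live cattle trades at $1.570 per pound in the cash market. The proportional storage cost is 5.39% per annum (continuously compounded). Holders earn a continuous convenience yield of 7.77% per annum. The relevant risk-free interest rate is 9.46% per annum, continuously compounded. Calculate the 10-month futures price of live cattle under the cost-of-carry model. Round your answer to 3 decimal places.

Net carry = r + u − y = 0.0946 + 0.0539 − 0.0777 = 0.0708
F = S·e^((r+u−y)T) = 1.570 · e^(0.0708 × 10/12) = 1.570 · e^0.059000
= 1.570 × 1.060775 = $1.665 per pound

$1.665 per pound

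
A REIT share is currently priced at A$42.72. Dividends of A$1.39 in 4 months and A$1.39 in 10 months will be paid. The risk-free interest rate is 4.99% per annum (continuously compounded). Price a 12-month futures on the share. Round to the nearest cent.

A$42.07

PV(dividends) I = 1.39·e^(−0.0499·4/12) + 1.39·e^(−0.0499·10/12)
I = 1.3671 + 1.3334 = 2.7005
F = (S − I)·e^(rT) = (42.72 − 2.7005) · e^(0.0499·12/12)
= 40.0195 · e^0.049900 = 40.0195 × 1.051166 = A$42.07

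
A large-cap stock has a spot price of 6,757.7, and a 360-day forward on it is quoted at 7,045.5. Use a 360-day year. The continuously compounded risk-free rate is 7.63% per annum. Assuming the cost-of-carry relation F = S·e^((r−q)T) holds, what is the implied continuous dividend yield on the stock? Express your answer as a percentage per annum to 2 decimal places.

From F = S·e^((r−q)T): (r − q) = ln(F/S)/T
ln(7045.5/6757.7) = ln(1.042588) = 0.041706
(r − q) = 0.041706 / (360/360) = 0.041706
q = r − ln(F/S)/T = 0.0763 − 0.041706 = 0.034594
q = 3.46%

3.46%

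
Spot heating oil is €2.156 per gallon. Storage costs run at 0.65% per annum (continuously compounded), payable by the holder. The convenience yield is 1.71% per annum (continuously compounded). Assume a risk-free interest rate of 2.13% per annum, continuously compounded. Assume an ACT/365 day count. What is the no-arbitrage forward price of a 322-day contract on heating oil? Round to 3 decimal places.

€2.176 per gallon

Net carry = r + u − y = 0.0213 + 0.0065 − 0.0171 = 0.0107
F = S·e^((r+u−y)T) = 2.156 · e^(0.0107 × 322/365) = 2.156 · e^0.009439
= 2.156 × 1.009484 = €2.176 per gallon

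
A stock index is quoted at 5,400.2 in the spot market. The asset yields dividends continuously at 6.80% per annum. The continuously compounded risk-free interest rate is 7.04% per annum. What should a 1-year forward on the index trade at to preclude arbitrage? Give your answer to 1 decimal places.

F = S·e^((r − q)T) = 5400.2 · e^((0.0704 − 0.0680) × 1)
= 5400.2 · e^0.002400 = 5400.2 × 1.002403
F = 5,413.2

5,413.2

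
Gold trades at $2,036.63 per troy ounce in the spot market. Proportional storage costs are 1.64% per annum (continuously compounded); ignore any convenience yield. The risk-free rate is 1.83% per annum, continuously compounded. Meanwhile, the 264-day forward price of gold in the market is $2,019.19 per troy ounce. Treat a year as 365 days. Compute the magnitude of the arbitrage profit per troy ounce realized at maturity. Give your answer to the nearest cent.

$69.20 per troy ounce

Fair forward: F* = S·e^(carry·T), with carry = (r + u) = 0.0183 + 0.0164 = 0.0347
F* = 2036.63 · e^(0.0347 × 264/365) = 2036.63 · e^0.02509808 = 2036.63 × 1.02541569 = $2088.3924
Market $2019.19 < fair $2088.3924: forward underpriced → reverse cash-and-carry (short spot, go long the forward).
At maturity, profit = |F_mkt − F*| = |2019.19 − 2088.3924| = $69.20 per troy ounce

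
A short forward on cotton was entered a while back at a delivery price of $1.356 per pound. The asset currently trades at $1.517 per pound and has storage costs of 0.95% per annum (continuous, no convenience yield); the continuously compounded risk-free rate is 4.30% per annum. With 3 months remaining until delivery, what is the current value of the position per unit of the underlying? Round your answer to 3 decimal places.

-$0.179 per pound

Current fair forward for the remaining 3 months: F = S·e^((r + u)·T), (r + u) = 0.0430 + 0.0095 = 0.0525
F = 1.517 · e^(0.0525 × 3/12) = 1.517 × 1.013212 = 1.5370
Value of long forward = (F − K)·e^(−rT) = (1.5370 − 1.356) · e^(−0.0430·3/12)
= 0.1810 × 0.989308 = 0.179
Short position value = −(long value) = -$0.179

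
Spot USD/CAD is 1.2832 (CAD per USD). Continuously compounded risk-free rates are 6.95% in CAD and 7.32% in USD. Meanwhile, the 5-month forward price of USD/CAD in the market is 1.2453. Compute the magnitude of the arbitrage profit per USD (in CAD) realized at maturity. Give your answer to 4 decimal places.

0.0359 per USD (in CAD)

Fair forward: F* = S·e^(carry·T), with carry = (r_CAD − r_USD) = 0.0695 − 0.0732 = -0.0037
F* = 1.2832 · e^(-0.0037 × 5/12) = 1.2832 · e^-0.001542 = 1.2832 × 0.998459 = 1.2812
Market 1.2453 < fair 1.2812: forward underpriced → reverse cash-and-carry (short spot, go long the forward).
At maturity, profit = |F_mkt − F*| = |1.2453 − 1.2812| = 0.0359 per USD (in CAD)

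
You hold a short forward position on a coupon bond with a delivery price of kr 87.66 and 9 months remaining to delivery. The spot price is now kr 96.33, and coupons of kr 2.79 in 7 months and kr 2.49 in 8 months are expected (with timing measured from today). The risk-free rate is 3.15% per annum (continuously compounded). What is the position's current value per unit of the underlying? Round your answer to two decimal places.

-kr 5.54

PV(remaining coupons) I = 2.79·e^(−0.0315·7/12) + 2.49·e^(−0.0315·8/12) = 5.1775
Current forward F = (S − I)·e^(rT) = (96.33 − 5.1775)·e^(0.0315·9/12) = 91.1525 × 1.023906 = 93.3316
Value (long) = (F − K)·e^(−rT) = (93.3316 − 87.66) × 0.976652 = 5.5392
Short position value = −(long value) = -kr 5.54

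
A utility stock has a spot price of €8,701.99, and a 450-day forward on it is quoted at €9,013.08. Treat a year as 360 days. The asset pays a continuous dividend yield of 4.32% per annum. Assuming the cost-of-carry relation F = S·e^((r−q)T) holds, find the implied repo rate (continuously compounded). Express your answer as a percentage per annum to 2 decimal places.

From F = S·e^((r−q)T): (r − q) = ln(F/S)/T
ln(9013.08/8701.99) = ln(1.035749) = 0.035125
(r − q) = 0.035125 / (450/360) = 0.028100
r = ln(F/S)/T + q = 0.028100 + 0.0432 = 0.071300
r = 7.13%

7.13%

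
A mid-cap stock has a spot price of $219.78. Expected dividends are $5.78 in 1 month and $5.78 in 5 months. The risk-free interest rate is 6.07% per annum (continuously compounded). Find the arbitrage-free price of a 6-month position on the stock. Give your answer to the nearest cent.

$214.82

PV(dividends) I = 5.78·e^(−0.0607·1/12) + 5.78·e^(−0.0607·5/12)
I = 5.7508 + 5.6356 = 11.3864
F = (S − I)·e^(rT) = (219.78 − 11.3864) · e^(0.0607·6/12)
= 208.3936 · e^0.030350 = 208.3936 × 1.030815 = $214.82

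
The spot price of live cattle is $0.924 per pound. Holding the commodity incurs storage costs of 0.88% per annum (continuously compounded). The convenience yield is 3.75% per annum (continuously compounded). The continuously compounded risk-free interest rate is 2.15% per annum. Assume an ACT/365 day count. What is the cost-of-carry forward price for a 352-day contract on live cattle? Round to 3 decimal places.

$0.918 per pound

Net carry = r + u − y = 0.0215 + 0.0088 − 0.0375 = -0.0072
F = S·e^((r+u−y)T) = 0.924 · e^(-0.0072 × 352/365) = 0.924 · e^-0.006944
= 0.924 × 0.993080 = $0.918 per pound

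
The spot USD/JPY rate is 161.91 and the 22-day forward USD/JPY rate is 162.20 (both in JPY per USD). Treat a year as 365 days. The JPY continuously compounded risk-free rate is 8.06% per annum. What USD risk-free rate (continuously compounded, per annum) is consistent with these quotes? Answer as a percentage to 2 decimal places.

5.09%

F = S·e^((r_JPY − r_USD)T) ⇒ r_USD = r_JPY − ln(F/S)/T
ln(162.20/161.91) = 0.001790; /(22/365) = 0.029698
r_USD = 0.0806 − 0.029698 = 0.050902
r_USD = 5.09%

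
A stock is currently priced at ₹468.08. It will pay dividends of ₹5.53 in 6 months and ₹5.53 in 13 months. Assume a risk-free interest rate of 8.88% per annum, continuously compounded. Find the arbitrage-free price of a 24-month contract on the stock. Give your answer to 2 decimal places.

PV(dividends) I = 5.53·e^(−0.0888·6/12) + 5.53·e^(−0.0888·13/12)
I = 5.2898 + 5.0228 = 10.3126
F = (S − I)·e^(rT) = (468.08 − 10.3126) · e^(0.0888·24/12)
= 457.7674 · e^0.177600 = 457.7674 × 1.194347 = ₹546.73

₹546.73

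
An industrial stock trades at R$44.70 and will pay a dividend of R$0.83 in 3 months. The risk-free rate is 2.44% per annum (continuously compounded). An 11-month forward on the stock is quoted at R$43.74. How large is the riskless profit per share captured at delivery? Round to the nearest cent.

PV(dividends) I = 0.83·e^(−0.0244·3/12) = 0.8250
Fair forward F* = (S − I)·e^(rT) = (44.70 − 0.8250)·e^0.022367 = 43.8750 × 1.022619 = 44.8674
Market R$43.74 < fair 44.8674: forward underpriced → reverse cash-and-carry (short the stock, invest proceeds at r, pay the dividends, go long the forward).
Profit at T = |F_mkt − F*| = |43.74 − 44.8674| = R$1.13 per share

R$1.13 per share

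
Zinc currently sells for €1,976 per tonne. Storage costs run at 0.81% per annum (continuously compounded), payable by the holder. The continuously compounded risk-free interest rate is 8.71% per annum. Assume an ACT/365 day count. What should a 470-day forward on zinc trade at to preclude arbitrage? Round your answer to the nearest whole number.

Net carry = r + u − y = 0.0871 + 0.0081 − 0.0000 = 0.0952
F = S·e^((r+u−y)T) = 1976 · e^(0.0952 × 470/365) = 1976 · e^0.122586
= 1976 × 1.130416 = €2,234 per tonne

€2,234 per tonne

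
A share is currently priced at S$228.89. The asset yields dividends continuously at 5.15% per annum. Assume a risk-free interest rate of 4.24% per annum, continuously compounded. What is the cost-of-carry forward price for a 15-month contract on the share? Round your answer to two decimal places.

F = S·e^((r − q)T) = 228.89 · e^((0.0424 − 0.0515) × 15/12)
= 228.89 · e^-0.011375 = 228.89 × 0.988689
F = S$226.30

S$226.30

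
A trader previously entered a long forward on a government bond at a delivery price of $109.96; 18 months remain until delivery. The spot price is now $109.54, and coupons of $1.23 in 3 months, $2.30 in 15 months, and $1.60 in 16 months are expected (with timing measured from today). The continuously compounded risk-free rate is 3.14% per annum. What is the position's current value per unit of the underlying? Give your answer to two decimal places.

-$0.33

PV(remaining coupons) I = 1.23·e^(−0.0314·3/12) + 2.30·e^(−0.0314·15/12) + 1.60·e^(−0.0314·16/12) = 4.9663
Current forward F = (S − I)·e^(rT) = (109.54 − 4.9663)·e^(0.0314·18/12) = 104.5737 × 1.048227 = 109.6170
Value (long) = (F − K)·e^(−rT) = (109.6170 − 109.96) × 0.953992 = -0.3272
Value = -$0.33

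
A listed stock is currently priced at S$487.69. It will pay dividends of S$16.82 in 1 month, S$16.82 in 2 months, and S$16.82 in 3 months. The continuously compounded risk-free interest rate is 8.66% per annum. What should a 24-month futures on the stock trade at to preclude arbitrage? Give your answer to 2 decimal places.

PV(dividends) I = 16.82·e^(−0.0866·1/12) + 16.82·e^(−0.0866·2/12) + 16.82·e^(−0.0866·3/12)
I = 16.6991 + 16.5790 + 16.4598 = 49.7379
F = (S − I)·e^(rT) = (487.69 − 49.7379) · e^(0.0866·24/12)
= 437.9521 · e^0.173200 = 437.9521 × 1.189104 = S$520.77

S$520.77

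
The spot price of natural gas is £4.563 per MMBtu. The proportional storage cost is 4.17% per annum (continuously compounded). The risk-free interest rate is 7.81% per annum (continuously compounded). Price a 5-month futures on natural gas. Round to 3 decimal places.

£4.797 per MMBtu

Net carry = r + u − y = 0.0781 + 0.0417 − 0.0000 = 0.1198
F = S·e^((r+u−y)T) = 4.563 · e^(0.1198 × 5/12) = 4.563 · e^0.049917
= 4.563 × 1.051184 = £4.797 per MMBtu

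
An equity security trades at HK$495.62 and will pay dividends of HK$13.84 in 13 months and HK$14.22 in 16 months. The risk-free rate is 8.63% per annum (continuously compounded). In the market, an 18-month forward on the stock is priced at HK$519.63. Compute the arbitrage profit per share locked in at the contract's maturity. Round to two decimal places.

PV(dividends) I = 13.84·e^(−0.0863·13/12) + 14.22·e^(−0.0863·16/12) = 25.2791
Fair forward F* = (S − I)·e^(rT) = (495.62 − 25.2791)·e^0.129450 = 470.3409 × 1.138202 = 535.3430
Market HK$519.63 < fair 535.3430: forward underpriced → reverse cash-and-carry (short the stock, invest proceeds at r, pay the dividends, go long the forward).
Profit at T = |F_mkt − F*| = |519.63 − 535.3430| = HK$15.71 per share

HK$15.71 per share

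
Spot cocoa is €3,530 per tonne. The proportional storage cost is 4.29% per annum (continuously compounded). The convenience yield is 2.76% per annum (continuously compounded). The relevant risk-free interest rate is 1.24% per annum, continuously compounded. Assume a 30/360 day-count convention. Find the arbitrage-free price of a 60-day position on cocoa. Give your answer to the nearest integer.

Net carry = r + u − y = 0.0124 + 0.0429 − 0.0276 = 0.0277
F = S·e^((r+u−y)T) = 3530 · e^(0.0277 × 60/360) = 3530 · e^0.004617
= 3530 × 1.004628 = €3,546 per tonne

€3,546 per tonne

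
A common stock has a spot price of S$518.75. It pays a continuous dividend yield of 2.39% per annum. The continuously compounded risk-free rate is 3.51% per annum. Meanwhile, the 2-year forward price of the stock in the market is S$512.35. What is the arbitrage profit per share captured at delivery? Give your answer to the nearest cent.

S$18.15 per share

Fair forward: F* = S·e^(carry·T), with carry = (r − q) = 0.0351 − 0.0239 = 0.0112
F* = 518.75 · e^(0.0112 × 2) = 518.75 · e^0.022400 = 518.75 × 1.022653 = S$530.5012
Market S$512.35 < fair S$530.5012: forward underpriced → reverse cash-and-carry (short spot, go long the forward).
At maturity, profit = |F_mkt − F*| = |512.35 − 530.5012| = S$18.15 per share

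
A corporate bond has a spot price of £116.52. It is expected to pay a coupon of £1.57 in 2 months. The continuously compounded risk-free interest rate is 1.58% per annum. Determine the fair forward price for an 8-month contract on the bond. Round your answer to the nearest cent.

PV(coupons) I = 1.57·e^(−0.0158·2/12)
I = 1.5659
F = (S − I)·e^(rT) = (116.52 − 1.5659) · e^(0.0158·8/12)
= 114.9541 · e^0.010533 = 114.9541 × 1.010589 = £116.17

£116.17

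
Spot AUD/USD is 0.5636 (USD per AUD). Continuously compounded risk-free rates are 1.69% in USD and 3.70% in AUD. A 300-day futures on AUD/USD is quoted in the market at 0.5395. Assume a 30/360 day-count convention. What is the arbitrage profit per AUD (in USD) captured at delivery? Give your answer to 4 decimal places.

Fair futures: F* = S·e^(carry·T), with carry = (r_USD − r_AUD) = 0.0169 − 0.0370 = -0.0201
F* = 0.5636 · e^(-0.0201 × 300/360) = 0.5636 · e^-0.016750 = 0.5636 × 0.983390 = 0.5542
Market 0.5395 < fair 0.5542: forward underpriced → reverse cash-and-carry (short spot, go long the forward).
At maturity, profit = |F_mkt − F*| = |0.5395 − 0.5542| = 0.0147 per AUD (in USD)

0.0147 per AUD (in USD)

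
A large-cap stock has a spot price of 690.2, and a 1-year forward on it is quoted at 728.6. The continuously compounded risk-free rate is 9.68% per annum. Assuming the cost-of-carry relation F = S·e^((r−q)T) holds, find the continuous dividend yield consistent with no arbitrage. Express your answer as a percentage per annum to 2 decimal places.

4.27%

From F = S·e^((r−q)T): (r − q) = ln(F/S)/T
ln(728.6/690.2) = ln(1.055636) = 0.054143
(r − q) = 0.054143 / (1) = 0.054143
q = r − ln(F/S)/T = 0.0968 − 0.054143 = 0.042657
q = 4.27%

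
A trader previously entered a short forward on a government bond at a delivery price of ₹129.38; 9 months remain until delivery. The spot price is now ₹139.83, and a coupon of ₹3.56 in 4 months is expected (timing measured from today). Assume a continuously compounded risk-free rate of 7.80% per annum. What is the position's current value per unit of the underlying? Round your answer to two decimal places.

PV(remaining coupons) I = 3.56·e^(−0.0780·4/12) = 3.4686
Current forward F = (S − I)·e^(rT) = (139.83 − 3.4686)·e^(0.0780·9/12) = 136.3614 × 1.060245 = 144.5765
Value (long) = (F − K)·e^(−rT) = (144.5765 − 129.38) × 0.943178 = 14.3330
Short position value = −(long value) = -₹14.33

-₹14.33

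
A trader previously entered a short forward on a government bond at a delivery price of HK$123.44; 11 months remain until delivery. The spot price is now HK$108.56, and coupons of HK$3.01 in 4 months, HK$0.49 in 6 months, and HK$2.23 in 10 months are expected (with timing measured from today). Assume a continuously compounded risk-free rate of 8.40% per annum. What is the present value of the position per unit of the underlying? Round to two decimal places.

PV(remaining coupons) I = 3.01·e^(−0.0840·4/12) + 0.49·e^(−0.0840·6/12) + 2.23·e^(−0.0840·10/12) = 5.4760
Current forward F = (S − I)·e^(rT) = (108.56 − 5.4760)·e^(0.0840·11/12) = 103.0840 × 1.080042 = 111.3350
Value (long) = (F − K)·e^(−rT) = (111.3350 − 123.44) × 0.925890 = -11.2079
Short position value = −(long value) = HK$11.21

HK$11.21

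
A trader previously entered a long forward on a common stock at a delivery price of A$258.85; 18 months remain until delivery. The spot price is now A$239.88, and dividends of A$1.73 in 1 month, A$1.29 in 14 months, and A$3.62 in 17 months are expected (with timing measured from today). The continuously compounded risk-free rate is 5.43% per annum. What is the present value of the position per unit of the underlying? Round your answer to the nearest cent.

PV(remaining dividends) I = 1.73·e^(−0.0543·1/12) + 1.29·e^(−0.0543·14/12) + 3.62·e^(−0.0543·17/12) = 6.2850
Current forward F = (S − I)·e^(rT) = (239.88 − 6.2850)·e^(0.0543·18/12) = 233.5950 × 1.084859 = 253.4176
Value (long) = (F − K)·e^(−rT) = (253.4176 − 258.85) × 0.921779 = -5.0075
Value = -A$5.01

-A$5.01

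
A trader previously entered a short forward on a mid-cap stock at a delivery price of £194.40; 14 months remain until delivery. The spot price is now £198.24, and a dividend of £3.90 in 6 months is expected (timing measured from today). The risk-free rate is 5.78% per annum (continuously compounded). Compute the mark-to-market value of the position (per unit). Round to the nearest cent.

-£12.73

PV(remaining dividends) I = 3.90·e^(−0.0578·6/12) = 3.7889
Current forward F = (S − I)·e^(rT) = (198.24 − 3.7889)·e^(0.0578·14/12) = 194.4511 × 1.069759 = 208.0158
Value (long) = (F − K)·e^(−rT) = (208.0158 − 194.40) × 0.934790 = 12.7279
Short position value = −(long value) = -£12.73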